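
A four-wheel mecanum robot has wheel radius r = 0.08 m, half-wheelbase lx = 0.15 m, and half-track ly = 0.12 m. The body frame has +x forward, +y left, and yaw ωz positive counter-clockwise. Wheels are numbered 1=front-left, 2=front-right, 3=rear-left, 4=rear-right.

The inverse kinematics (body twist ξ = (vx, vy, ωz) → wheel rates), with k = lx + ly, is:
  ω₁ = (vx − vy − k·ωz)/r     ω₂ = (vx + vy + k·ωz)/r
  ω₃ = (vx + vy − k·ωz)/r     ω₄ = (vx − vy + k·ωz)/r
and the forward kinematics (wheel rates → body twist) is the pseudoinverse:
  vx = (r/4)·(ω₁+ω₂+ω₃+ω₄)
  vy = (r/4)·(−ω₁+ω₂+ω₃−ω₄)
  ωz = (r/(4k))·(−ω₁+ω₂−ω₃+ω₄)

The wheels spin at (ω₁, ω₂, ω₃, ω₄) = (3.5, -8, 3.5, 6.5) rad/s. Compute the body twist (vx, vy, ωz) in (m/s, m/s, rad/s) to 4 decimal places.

k = lx + ly = 0.15 + 0.12 = 0.2700
ω₁+ω₂+ω₃+ω₄ = 5.5000  →  vx = (0.08/4)·5.5000 = 0.1100
−ω₁+ω₂+ω₃−ω₄ = -14.5000  →  vy = (0.08/4)·-14.5000 = -0.2900
−ω₁+ω₂−ω₃+ω₄ = -8.5000  →  ωz = (0.08/1.0800)·-8.5000 = -0.6296

(0.1100, -0.2900, -0.6296)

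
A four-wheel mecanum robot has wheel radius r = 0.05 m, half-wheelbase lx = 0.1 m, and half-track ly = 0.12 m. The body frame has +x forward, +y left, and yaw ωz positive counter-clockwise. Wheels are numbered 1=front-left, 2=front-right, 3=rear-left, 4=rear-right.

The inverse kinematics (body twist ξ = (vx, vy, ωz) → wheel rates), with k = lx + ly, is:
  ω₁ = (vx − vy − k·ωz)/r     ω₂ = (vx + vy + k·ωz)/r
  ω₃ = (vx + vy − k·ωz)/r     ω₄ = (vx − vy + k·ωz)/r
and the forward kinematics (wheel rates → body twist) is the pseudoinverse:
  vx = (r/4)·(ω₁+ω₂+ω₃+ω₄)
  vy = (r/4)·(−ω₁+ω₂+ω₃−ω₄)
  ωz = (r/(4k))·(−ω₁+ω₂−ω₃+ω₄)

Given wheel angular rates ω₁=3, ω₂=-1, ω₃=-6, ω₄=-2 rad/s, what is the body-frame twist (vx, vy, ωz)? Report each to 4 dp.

k = lx + ly = 0.1 + 0.12 = 0.2200
ω₁+ω₂+ω₃+ω₄ = -6.0000  →  vx = (0.05/4)·-6.0000 = -0.0750
−ω₁+ω₂+ω₃−ω₄ = -8.0000  →  vy = (0.05/4)·-8.0000 = -0.1000
−ω₁+ω₂−ω₃+ω₄ = 0.0000  →  ωz = (0.05/0.8800)·0.0000 = 0.0000

(-0.0750, -0.1000, 0.0000)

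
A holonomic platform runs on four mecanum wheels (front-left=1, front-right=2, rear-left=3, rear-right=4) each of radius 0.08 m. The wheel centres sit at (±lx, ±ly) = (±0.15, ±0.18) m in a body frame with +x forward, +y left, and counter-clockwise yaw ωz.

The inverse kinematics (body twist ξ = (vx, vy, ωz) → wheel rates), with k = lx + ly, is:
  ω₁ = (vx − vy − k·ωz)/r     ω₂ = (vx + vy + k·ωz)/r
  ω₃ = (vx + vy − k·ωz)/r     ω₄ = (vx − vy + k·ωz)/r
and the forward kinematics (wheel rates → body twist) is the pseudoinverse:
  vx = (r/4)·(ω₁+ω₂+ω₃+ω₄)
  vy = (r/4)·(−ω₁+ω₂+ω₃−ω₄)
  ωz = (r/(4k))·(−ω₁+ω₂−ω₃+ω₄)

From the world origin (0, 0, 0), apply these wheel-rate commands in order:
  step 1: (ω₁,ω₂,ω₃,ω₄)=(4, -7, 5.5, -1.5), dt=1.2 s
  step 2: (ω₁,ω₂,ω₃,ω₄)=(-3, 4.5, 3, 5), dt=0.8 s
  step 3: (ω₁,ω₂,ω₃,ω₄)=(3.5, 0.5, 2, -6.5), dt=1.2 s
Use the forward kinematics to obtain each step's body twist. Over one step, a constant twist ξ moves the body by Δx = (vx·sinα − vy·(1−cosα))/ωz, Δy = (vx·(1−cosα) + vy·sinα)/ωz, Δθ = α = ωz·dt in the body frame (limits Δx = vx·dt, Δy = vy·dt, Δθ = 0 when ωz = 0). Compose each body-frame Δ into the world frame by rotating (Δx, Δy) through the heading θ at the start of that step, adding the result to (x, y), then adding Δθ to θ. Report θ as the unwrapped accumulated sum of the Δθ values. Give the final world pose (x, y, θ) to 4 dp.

step 1: ξ=(vx,vy,ωz)=(0.0200, -0.0800, -1.0909), dt=1.2 → body Δ=(-0.0367, -0.0844, -1.3091) → world pose (-0.0367, -0.0844, -1.3091)
step 2: ξ=(vx,vy,ωz)=(0.1900, 0.1100, 0.5758), dt=0.8 → body Δ=(0.1268, 0.1193, 0.4606) → world pose (0.1114, -0.1760, -0.8485)
step 3: ξ=(vx,vy,ωz)=(-0.0100, 0.1100, -0.6970), dt=1.2 → body Δ=(0.0414, 0.1219, -0.8364) → world pose (0.2302, -0.1265, -1.6848)

(0.2302, -0.1265, -1.6848)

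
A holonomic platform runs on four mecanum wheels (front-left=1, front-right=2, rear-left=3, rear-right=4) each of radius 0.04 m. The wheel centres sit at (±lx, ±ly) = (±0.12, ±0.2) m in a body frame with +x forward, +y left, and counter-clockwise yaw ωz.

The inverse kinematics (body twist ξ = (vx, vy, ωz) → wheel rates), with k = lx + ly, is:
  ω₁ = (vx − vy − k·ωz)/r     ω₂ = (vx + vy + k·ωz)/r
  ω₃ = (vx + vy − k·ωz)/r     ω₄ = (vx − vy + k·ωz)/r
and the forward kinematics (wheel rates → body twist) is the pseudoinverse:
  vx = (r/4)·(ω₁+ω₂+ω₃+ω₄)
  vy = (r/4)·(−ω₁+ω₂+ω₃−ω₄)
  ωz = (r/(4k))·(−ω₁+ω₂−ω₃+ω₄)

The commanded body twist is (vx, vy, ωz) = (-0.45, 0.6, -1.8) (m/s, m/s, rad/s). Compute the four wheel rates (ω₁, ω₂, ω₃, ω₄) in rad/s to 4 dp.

(-11.8500, -10.6500, 18.1500, -40.6500)

k = lx + ly = 0.12 + 0.2 = 0.3200;  k·ωz = 0.3200·-1.8 = -0.5760
ω₁ (FL) = (vx − vy − k·ωz)/r = -0.4740/0.04 = -11.8500
ω₂ (FR) = (vx + vy + k·ωz)/r = -0.4260/0.04 = -10.6500
ω₃ (RL) = (vx + vy − k·ωz)/r = 0.7260/0.04 = 18.1500
ω₄ (RR) = (vx − vy + k·ωz)/r = -1.6260/0.04 = -40.6500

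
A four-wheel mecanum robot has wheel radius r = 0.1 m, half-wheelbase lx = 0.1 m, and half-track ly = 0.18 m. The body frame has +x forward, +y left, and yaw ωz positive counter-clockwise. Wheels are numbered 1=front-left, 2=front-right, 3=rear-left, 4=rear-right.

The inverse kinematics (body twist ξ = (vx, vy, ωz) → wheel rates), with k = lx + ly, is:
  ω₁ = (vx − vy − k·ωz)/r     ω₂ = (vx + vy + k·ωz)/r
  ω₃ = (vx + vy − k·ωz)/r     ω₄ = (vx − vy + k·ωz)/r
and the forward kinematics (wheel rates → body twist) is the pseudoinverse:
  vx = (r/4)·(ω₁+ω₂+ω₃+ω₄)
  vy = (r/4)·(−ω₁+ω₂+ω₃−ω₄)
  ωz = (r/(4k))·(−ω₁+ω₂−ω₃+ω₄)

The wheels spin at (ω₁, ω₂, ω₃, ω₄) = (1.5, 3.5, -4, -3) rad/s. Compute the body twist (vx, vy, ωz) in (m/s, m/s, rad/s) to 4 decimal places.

k = lx + ly = 0.1 + 0.18 = 0.2800
ω₁+ω₂+ω₃+ω₄ = -2.0000  →  vx = (0.1/4)·-2.0000 = -0.0500
−ω₁+ω₂+ω₃−ω₄ = 1.0000  →  vy = (0.1/4)·1.0000 = 0.0250
−ω₁+ω₂−ω₃+ω₄ = 3.0000  →  ωz = (0.1/1.1200)·3.0000 = 0.2679

(-0.0500, 0.0250, 0.2679)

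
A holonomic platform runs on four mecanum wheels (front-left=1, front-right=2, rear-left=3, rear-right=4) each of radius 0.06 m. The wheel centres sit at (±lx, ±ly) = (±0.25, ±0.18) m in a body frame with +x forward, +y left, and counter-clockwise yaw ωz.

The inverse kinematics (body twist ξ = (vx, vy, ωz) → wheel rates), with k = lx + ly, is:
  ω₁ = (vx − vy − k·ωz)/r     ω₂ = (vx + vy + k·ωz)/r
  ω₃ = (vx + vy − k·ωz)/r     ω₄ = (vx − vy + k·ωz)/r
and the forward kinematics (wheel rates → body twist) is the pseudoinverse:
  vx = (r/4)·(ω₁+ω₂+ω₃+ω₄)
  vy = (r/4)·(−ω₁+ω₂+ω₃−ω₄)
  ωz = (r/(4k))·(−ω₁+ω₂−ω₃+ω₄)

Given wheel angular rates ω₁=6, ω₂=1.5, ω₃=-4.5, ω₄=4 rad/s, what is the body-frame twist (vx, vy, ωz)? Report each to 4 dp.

(0.1050, -0.1950, 0.1395)

k = lx + ly = 0.25 + 0.18 = 0.4300
ω₁+ω₂+ω₃+ω₄ = 7.0000  →  vx = (0.06/4)·7.0000 = 0.1050
−ω₁+ω₂+ω₃−ω₄ = -13.0000  →  vy = (0.06/4)·-13.0000 = -0.1950
−ω₁+ω₂−ω₃+ω₄ = 4.0000  →  ωz = (0.06/1.7200)·4.0000 = 0.1395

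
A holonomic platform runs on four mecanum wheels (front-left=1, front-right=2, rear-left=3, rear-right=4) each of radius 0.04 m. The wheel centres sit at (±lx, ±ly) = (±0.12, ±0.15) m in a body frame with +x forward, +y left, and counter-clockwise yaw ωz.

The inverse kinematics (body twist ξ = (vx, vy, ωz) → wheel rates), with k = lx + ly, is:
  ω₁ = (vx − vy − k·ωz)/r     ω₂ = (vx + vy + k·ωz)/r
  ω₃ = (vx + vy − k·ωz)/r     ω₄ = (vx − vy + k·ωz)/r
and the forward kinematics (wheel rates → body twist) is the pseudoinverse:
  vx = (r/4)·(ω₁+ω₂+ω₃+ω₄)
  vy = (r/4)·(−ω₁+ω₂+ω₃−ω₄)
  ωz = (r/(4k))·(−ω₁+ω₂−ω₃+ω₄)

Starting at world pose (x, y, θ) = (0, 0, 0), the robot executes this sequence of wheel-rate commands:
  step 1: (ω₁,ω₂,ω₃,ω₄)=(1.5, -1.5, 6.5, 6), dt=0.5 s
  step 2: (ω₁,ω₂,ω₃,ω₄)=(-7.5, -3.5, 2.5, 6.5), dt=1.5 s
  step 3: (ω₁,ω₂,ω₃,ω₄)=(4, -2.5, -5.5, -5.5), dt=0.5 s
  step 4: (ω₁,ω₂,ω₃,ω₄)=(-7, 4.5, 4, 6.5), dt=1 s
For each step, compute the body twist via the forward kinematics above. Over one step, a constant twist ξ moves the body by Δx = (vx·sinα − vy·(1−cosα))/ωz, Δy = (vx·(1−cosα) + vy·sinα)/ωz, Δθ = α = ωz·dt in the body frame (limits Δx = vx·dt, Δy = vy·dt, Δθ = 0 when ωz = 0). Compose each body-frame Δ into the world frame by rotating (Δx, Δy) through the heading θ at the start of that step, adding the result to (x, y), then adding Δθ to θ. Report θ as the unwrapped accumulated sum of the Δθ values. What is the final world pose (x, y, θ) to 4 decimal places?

(0.0224, 0.0516, 0.7778)

step 1: ξ=(vx,vy,ωz)=(0.1250, -0.0250, -0.1296), dt=0.5 → body Δ=(0.0621, -0.0145, -0.0648) → world pose (0.0621, -0.0145, -0.0648)
step 2: ξ=(vx,vy,ωz)=(-0.0200, 0.0000, 0.2963), dt=1.5 → body Δ=(-0.0290, -0.0066, 0.4444) → world pose (0.0327, -0.0192, 0.3796)
step 3: ξ=(vx,vy,ωz)=(-0.0950, -0.0650, -0.2407), dt=0.5 → body Δ=(-0.0493, -0.0296, -0.1204) → world pose (-0.0022, -0.0649, 0.2593)
step 4: ξ=(vx,vy,ωz)=(0.0800, 0.0900, 0.5185), dt=1.0 → body Δ=(0.0536, 0.1063, 0.5185) → world pose (0.0224, 0.0516, 0.7778)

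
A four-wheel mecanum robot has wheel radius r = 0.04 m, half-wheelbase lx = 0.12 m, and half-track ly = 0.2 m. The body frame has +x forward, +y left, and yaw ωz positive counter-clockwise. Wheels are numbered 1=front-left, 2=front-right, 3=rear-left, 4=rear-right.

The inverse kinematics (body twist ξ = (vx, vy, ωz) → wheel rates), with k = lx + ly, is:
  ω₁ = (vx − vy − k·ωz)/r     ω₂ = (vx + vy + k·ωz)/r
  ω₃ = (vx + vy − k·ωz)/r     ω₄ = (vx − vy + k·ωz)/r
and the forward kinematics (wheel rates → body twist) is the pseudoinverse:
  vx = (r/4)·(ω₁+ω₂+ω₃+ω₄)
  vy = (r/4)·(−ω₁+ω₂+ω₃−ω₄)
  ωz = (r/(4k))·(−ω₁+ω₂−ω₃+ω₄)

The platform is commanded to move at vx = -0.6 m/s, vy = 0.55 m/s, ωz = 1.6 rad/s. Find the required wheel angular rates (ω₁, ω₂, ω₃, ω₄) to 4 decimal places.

(-41.5500, 11.5500, -14.0500, -15.9500)

k = lx + ly = 0.12 + 0.2 = 0.3200;  k·ωz = 0.3200·1.6 = 0.5120
ω₁ (FL) = (vx − vy − k·ωz)/r = -1.6620/0.04 = -41.5500
ω₂ (FR) = (vx + vy + k·ωz)/r = 0.4620/0.04 = 11.5500
ω₃ (RL) = (vx + vy − k·ωz)/r = -0.5620/0.04 = -14.0500
ω₄ (RR) = (vx − vy + k·ωz)/r = -0.6380/0.04 = -15.9500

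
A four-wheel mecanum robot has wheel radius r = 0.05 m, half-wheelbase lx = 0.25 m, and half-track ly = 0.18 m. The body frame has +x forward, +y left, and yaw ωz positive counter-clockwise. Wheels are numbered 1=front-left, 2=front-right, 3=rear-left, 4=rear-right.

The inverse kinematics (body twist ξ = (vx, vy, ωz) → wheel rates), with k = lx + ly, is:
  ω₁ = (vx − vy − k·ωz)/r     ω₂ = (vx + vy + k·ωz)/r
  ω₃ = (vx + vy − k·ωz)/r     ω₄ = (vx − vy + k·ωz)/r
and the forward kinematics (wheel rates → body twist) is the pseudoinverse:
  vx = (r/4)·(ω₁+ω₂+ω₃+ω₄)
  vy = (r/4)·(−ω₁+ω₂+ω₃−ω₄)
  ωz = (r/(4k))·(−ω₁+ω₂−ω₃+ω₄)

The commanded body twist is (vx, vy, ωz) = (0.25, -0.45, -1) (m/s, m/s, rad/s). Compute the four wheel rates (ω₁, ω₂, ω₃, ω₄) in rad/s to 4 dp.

(22.6000, -12.6000, 4.6000, 5.4000)

k = lx + ly = 0.25 + 0.18 = 0.4300;  k·ωz = 0.4300·-1 = -0.4300
ω₁ (FL) = (vx − vy − k·ωz)/r = 1.1300/0.05 = 22.6000
ω₂ (FR) = (vx + vy + k·ωz)/r = -0.6300/0.05 = -12.6000
ω₃ (RL) = (vx + vy − k·ωz)/r = 0.2300/0.05 = 4.6000
ω₄ (RR) = (vx − vy + k·ωz)/r = 0.2700/0.05 = 5.4000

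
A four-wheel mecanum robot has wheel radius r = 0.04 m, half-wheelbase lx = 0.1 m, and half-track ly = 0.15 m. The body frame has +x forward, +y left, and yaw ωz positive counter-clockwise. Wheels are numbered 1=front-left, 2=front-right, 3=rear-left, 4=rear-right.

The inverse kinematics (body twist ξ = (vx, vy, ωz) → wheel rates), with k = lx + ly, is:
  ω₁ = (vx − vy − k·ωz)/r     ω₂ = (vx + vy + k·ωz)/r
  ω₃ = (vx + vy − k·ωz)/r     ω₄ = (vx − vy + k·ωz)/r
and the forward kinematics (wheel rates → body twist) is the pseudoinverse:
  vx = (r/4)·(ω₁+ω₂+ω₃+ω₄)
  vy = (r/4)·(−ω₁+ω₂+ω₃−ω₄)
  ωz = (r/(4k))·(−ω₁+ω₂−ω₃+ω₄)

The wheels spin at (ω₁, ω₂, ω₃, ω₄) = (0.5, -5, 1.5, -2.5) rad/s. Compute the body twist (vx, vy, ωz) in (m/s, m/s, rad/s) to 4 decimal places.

k = lx + ly = 0.1 + 0.15 = 0.2500
ω₁+ω₂+ω₃+ω₄ = -5.5000  →  vx = (0.04/4)·-5.5000 = -0.0550
−ω₁+ω₂+ω₃−ω₄ = -1.5000  →  vy = (0.04/4)·-1.5000 = -0.0150
−ω₁+ω₂−ω₃+ω₄ = -9.5000  →  ωz = (0.04/1.0000)·-9.5000 = -0.3800

(-0.0550, -0.0150, -0.3800)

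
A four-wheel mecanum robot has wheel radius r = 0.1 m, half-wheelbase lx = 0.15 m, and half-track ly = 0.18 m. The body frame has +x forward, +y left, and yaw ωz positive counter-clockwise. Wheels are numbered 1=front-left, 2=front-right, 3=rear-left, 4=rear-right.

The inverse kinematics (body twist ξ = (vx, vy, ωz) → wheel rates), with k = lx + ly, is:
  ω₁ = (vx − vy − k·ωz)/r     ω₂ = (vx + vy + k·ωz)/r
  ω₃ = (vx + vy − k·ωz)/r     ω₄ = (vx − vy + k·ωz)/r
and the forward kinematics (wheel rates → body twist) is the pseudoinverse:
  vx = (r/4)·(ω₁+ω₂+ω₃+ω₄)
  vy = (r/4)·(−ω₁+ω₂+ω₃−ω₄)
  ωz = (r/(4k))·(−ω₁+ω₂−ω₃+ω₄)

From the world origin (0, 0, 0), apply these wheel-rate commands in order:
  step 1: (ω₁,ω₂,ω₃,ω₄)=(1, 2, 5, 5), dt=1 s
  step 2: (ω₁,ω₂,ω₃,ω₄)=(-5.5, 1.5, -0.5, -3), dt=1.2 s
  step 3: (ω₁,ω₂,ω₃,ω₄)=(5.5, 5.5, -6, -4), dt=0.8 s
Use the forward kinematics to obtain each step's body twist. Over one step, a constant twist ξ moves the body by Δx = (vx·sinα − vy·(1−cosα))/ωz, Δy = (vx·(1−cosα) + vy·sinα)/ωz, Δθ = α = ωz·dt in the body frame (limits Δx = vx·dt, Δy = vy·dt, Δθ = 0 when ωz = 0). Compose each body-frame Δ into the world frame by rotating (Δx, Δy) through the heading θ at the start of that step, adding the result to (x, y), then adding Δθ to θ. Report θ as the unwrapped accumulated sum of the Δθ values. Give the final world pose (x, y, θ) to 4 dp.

(0.0686, 0.2236, 0.6061)

step 1: ξ=(vx,vy,ωz)=(0.3250, 0.0250, 0.0758), dt=1.0 → body Δ=(0.3237, 0.0373, 0.0758) → world pose (0.3237, 0.0373, 0.0758)
step 2: ξ=(vx,vy,ωz)=(-0.1875, 0.2375, 0.3409), dt=1.2 → body Δ=(-0.2763, 0.2317, 0.4091) → world pose (0.0307, 0.2474, 0.4848)
step 3: ξ=(vx,vy,ωz)=(0.0250, -0.0500, 0.1515), dt=0.8 → body Δ=(0.0224, -0.0387, 0.1212) → world pose (0.0686, 0.2236, 0.6061)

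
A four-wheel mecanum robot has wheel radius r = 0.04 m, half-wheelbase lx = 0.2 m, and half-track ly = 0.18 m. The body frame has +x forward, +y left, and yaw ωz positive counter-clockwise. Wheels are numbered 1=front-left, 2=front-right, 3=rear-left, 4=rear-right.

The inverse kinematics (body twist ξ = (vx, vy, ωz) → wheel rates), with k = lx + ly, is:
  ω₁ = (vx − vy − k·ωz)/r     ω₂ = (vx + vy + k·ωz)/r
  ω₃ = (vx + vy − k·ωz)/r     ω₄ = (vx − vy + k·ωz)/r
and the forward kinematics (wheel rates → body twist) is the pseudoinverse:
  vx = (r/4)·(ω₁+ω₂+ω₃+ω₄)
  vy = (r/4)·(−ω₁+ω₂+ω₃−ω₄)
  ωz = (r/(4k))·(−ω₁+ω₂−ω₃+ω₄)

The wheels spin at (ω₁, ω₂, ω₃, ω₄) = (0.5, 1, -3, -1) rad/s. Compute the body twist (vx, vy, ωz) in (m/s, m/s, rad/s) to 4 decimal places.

k = lx + ly = 0.2 + 0.18 = 0.3800
ω₁+ω₂+ω₃+ω₄ = -2.5000  →  vx = (0.04/4)·-2.5000 = -0.0250
−ω₁+ω₂+ω₃−ω₄ = -1.5000  →  vy = (0.04/4)·-1.5000 = -0.0150
−ω₁+ω₂−ω₃+ω₄ = 2.5000  →  ωz = (0.04/1.5200)·2.5000 = 0.0658

(-0.0250, -0.0150, 0.0658)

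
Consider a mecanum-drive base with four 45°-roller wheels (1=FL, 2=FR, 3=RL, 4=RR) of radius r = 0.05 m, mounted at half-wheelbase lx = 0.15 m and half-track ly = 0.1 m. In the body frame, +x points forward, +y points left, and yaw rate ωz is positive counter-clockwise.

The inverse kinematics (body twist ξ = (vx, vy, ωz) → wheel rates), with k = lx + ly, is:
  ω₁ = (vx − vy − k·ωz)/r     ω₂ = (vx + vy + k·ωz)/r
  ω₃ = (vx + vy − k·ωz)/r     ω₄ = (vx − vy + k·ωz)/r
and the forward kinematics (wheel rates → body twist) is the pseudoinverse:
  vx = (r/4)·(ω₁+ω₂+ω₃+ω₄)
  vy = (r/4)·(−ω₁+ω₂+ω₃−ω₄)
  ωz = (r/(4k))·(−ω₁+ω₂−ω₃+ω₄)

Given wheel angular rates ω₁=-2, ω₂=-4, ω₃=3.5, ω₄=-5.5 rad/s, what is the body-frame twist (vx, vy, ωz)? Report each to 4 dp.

k = lx + ly = 0.15 + 0.1 = 0.2500
ω₁+ω₂+ω₃+ω₄ = -8.0000  →  vx = (0.05/4)·-8.0000 = -0.1000
−ω₁+ω₂+ω₃−ω₄ = 7.0000  →  vy = (0.05/4)·7.0000 = 0.0875
−ω₁+ω₂−ω₃+ω₄ = -11.0000  →  ωz = (0.05/1.0000)·-11.0000 = -0.5500

(-0.1000, 0.0875, -0.5500)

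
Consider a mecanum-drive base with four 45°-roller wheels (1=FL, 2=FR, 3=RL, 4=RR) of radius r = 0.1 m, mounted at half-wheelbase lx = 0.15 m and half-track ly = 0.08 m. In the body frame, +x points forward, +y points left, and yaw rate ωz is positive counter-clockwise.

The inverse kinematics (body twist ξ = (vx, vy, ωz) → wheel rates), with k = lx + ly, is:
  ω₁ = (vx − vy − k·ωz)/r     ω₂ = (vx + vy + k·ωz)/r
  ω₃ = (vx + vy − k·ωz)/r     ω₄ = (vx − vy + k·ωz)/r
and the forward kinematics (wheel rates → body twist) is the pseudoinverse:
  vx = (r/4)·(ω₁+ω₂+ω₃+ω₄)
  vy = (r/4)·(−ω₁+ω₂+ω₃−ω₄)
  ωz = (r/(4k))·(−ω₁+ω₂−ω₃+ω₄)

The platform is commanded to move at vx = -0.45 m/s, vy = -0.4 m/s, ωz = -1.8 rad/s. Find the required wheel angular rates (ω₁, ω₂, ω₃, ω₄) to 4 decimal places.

(3.6400, -12.6400, -4.3600, -4.6400)

k = lx + ly = 0.15 + 0.08 = 0.2300;  k·ωz = 0.2300·-1.8 = -0.4140
ω₁ (FL) = (vx − vy − k·ωz)/r = 0.3640/0.1 = 3.6400
ω₂ (FR) = (vx + vy + k·ωz)/r = -1.2640/0.1 = -12.6400
ω₃ (RL) = (vx + vy − k·ωz)/r = -0.4360/0.1 = -4.3600
ω₄ (RR) = (vx − vy + k·ωz)/r = -0.4640/0.1 = -4.6400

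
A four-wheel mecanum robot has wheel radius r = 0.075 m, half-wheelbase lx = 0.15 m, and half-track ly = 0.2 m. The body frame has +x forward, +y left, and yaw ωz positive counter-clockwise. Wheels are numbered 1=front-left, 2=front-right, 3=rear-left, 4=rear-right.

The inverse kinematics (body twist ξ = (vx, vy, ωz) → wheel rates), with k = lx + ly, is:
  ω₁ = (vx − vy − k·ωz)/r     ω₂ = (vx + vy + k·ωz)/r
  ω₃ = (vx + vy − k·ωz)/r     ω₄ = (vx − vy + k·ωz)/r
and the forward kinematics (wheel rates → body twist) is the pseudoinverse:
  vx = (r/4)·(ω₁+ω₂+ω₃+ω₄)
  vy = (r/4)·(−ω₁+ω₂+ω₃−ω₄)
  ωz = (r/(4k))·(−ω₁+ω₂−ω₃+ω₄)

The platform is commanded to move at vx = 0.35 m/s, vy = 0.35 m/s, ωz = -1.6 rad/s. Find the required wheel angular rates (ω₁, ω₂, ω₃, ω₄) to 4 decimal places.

(7.4667, 1.8667, 16.8000, -7.4667)

k = lx + ly = 0.15 + 0.2 = 0.3500;  k·ωz = 0.3500·-1.6 = -0.5600
ω₁ (FL) = (vx − vy − k·ωz)/r = 0.5600/0.075 = 7.4667
ω₂ (FR) = (vx + vy + k·ωz)/r = 0.1400/0.075 = 1.8667
ω₃ (RL) = (vx + vy − k·ωz)/r = 1.2600/0.075 = 16.8000
ω₄ (RR) = (vx − vy + k·ωz)/r = -0.5600/0.075 = -7.4667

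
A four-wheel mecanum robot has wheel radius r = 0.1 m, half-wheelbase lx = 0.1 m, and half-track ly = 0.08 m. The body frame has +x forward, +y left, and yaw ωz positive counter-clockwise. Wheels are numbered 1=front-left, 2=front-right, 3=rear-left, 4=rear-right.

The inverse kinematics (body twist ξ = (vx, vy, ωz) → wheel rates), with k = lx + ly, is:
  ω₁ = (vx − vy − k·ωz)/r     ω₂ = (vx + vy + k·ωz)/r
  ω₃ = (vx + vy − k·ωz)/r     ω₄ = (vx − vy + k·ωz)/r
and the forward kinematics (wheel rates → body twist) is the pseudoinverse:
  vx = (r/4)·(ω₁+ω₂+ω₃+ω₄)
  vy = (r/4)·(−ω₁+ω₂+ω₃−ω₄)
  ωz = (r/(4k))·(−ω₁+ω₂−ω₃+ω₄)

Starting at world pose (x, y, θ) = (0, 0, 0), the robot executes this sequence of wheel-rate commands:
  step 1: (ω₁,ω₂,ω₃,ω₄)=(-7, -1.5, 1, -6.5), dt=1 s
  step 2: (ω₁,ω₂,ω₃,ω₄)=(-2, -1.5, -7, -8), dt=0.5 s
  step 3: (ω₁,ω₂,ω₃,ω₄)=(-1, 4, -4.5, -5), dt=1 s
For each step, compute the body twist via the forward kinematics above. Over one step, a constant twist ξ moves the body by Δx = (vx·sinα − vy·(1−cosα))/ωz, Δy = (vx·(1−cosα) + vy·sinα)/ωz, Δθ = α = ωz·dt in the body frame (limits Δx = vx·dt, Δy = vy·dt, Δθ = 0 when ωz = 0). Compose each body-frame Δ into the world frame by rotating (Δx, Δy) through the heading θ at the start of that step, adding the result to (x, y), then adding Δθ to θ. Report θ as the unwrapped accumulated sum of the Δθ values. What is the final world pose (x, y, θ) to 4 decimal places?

step 1: ξ=(vx,vy,ωz)=(-0.3500, 0.3250, -0.2778), dt=1.0 → body Δ=(-0.3007, 0.3691, -0.2778) → world pose (-0.3007, 0.3691, -0.2778)
step 2: ξ=(vx,vy,ωz)=(-0.4625, 0.0375, -0.0694), dt=0.5 → body Δ=(-0.2309, 0.0228, -0.0347) → world pose (-0.5165, 0.4543, -0.3125)
step 3: ξ=(vx,vy,ωz)=(-0.1625, 0.1375, 0.6250), dt=1.0 → body Δ=(-0.1937, 0.0796, 0.6250) → world pose (-0.6763, 0.5896, 0.3125)

(-0.6763, 0.5896, 0.3125)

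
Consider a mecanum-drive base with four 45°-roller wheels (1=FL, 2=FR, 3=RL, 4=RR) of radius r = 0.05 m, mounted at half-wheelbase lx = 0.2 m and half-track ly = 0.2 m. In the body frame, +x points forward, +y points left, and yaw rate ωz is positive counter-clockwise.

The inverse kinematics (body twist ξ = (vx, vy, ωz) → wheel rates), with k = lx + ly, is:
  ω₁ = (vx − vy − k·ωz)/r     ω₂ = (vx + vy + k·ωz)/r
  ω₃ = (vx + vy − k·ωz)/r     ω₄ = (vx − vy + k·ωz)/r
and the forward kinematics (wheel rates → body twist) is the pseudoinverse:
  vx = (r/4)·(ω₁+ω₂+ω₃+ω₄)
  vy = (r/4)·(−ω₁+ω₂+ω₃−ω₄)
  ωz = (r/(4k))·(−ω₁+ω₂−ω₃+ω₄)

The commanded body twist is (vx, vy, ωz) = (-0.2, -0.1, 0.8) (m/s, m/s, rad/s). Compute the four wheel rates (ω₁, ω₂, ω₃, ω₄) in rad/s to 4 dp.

(-8.4000, 0.4000, -12.4000, 4.4000)

k = lx + ly = 0.2 + 0.2 = 0.4000;  k·ωz = 0.4000·0.8 = 0.3200
ω₁ (FL) = (vx − vy − k·ωz)/r = -0.4200/0.05 = -8.4000
ω₂ (FR) = (vx + vy + k·ωz)/r = 0.0200/0.05 = 0.4000
ω₃ (RL) = (vx + vy − k·ωz)/r = -0.6200/0.05 = -12.4000
ω₄ (RR) = (vx − vy + k·ωz)/r = 0.2200/0.05 = 4.4000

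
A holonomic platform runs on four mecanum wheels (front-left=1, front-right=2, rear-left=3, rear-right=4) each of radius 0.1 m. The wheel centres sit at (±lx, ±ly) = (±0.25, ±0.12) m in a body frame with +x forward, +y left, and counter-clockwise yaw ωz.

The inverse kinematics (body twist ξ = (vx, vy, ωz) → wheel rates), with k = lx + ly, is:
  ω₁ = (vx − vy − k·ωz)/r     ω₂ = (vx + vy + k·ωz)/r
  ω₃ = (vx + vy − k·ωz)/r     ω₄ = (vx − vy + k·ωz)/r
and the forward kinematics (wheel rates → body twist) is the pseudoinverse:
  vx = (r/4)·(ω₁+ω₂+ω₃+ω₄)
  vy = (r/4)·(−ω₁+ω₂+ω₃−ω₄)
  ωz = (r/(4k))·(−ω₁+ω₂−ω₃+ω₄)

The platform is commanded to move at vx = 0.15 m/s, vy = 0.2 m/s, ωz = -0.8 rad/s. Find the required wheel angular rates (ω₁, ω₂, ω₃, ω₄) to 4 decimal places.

(2.4600, 0.5400, 6.4600, -3.4600)

k = lx + ly = 0.25 + 0.12 = 0.3700;  k·ωz = 0.3700·-0.8 = -0.2960
ω₁ (FL) = (vx − vy − k·ωz)/r = 0.2460/0.1 = 2.4600
ω₂ (FR) = (vx + vy + k·ωz)/r = 0.0540/0.1 = 0.5400
ω₃ (RL) = (vx + vy − k·ωz)/r = 0.6460/0.1 = 6.4600
ω₄ (RR) = (vx − vy + k·ωz)/r = -0.3460/0.1 = -3.4600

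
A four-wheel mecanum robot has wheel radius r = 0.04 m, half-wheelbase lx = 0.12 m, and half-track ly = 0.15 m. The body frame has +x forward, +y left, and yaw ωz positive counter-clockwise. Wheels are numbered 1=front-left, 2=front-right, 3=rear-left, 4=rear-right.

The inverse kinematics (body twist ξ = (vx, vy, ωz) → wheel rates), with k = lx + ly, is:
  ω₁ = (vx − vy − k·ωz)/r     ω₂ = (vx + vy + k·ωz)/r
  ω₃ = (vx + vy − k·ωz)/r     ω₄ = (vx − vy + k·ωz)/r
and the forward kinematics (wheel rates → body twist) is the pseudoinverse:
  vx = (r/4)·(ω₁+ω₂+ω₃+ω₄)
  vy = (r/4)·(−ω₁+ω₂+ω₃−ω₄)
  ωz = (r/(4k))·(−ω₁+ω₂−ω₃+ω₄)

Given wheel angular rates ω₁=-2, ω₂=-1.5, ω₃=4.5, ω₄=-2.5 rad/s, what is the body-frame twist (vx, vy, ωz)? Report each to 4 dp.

k = lx + ly = 0.12 + 0.15 = 0.2700
ω₁+ω₂+ω₃+ω₄ = -1.5000  →  vx = (0.04/4)·-1.5000 = -0.0150
−ω₁+ω₂+ω₃−ω₄ = 7.5000  →  vy = (0.04/4)·7.5000 = 0.0750
−ω₁+ω₂−ω₃+ω₄ = -6.5000  →  ωz = (0.04/1.0800)·-6.5000 = -0.2407

(-0.0150, 0.0750, -0.2407)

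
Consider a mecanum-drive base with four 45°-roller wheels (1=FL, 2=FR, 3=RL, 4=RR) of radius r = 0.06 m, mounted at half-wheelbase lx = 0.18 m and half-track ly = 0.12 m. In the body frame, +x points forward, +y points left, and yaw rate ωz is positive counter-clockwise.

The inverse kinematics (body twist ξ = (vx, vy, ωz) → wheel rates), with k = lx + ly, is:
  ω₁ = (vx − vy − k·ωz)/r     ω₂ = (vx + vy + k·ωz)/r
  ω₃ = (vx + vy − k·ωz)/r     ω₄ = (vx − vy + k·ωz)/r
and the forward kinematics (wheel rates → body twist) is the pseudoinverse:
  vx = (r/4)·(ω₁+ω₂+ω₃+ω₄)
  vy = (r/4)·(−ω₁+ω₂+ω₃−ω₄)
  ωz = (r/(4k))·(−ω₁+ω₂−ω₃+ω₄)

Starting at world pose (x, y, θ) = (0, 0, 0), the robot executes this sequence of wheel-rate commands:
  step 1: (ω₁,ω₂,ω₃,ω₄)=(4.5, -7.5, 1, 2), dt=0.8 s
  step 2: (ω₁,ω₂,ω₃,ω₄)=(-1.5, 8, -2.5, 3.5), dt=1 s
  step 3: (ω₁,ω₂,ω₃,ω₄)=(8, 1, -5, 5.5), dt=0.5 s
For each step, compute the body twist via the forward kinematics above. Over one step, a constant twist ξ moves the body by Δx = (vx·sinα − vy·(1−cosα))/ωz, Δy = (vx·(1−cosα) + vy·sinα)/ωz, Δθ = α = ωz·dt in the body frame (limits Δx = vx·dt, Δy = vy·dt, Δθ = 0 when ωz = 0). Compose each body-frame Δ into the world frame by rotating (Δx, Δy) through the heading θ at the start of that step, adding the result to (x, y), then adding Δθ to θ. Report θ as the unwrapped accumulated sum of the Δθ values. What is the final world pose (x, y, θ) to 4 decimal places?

step 1: ξ=(vx,vy,ωz)=(0.0000, -0.1950, -0.5500), dt=0.8 → body Δ=(-0.0338, -0.1510, -0.4400) → world pose (-0.0338, -0.1510, -0.4400)
step 2: ξ=(vx,vy,ωz)=(0.1125, 0.0525, 0.7750), dt=1.0 → body Δ=(0.0822, 0.0889, 0.7750) → world pose (0.0785, -0.1056, 0.3350)
step 3: ξ=(vx,vy,ωz)=(0.1425, -0.2625, 0.1750), dt=0.5 → body Δ=(0.0769, -0.1280, 0.0875) → world pose (0.1932, -0.2012, 0.4225)

(0.1932, -0.2012, 0.4225)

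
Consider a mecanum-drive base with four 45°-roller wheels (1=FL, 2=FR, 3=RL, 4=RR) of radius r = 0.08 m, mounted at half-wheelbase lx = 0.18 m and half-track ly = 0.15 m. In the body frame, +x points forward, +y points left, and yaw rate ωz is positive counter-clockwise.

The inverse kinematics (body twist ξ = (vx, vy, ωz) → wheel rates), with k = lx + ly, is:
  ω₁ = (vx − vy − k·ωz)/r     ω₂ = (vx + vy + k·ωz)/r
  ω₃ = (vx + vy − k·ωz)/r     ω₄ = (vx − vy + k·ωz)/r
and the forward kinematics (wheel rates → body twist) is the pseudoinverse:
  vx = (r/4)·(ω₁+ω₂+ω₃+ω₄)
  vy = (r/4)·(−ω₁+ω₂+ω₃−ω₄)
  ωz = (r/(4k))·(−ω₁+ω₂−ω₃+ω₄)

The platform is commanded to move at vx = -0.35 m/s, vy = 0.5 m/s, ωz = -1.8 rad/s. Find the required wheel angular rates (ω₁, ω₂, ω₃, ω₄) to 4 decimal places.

(-3.2000, -5.5500, 9.3000, -18.0500)

k = lx + ly = 0.18 + 0.15 = 0.3300;  k·ωz = 0.3300·-1.8 = -0.5940
ω₁ (FL) = (vx − vy − k·ωz)/r = -0.2560/0.08 = -3.2000
ω₂ (FR) = (vx + vy + k·ωz)/r = -0.4440/0.08 = -5.5500
ω₃ (RL) = (vx + vy − k·ωz)/r = 0.7440/0.08 = 9.3000
ω₄ (RR) = (vx − vy + k·ωz)/r = -1.4440/0.08 = -18.0500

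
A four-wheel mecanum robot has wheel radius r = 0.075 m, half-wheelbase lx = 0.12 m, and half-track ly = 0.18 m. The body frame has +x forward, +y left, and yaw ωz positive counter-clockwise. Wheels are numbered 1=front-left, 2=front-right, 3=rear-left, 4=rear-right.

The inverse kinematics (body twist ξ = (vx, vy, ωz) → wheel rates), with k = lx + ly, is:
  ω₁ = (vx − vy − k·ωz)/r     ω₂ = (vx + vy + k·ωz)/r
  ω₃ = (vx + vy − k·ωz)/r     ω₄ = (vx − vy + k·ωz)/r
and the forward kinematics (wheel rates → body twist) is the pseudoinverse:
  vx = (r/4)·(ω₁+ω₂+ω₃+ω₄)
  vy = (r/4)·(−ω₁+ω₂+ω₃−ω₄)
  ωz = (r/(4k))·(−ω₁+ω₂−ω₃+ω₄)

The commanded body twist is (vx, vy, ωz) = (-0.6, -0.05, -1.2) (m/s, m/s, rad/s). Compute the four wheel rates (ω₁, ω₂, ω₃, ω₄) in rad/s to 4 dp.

k = lx + ly = 0.12 + 0.18 = 0.3000;  k·ωz = 0.3000·-1.2 = -0.3600
ω₁ (FL) = (vx − vy − k·ωz)/r = -0.1900/0.075 = -2.5333
ω₂ (FR) = (vx + vy + k·ωz)/r = -1.0100/0.075 = -13.4667
ω₃ (RL) = (vx + vy − k·ωz)/r = -0.2900/0.075 = -3.8667
ω₄ (RR) = (vx − vy + k·ωz)/r = -0.9100/0.075 = -12.1333

(-2.5333, -13.4667, -3.8667, -12.1333)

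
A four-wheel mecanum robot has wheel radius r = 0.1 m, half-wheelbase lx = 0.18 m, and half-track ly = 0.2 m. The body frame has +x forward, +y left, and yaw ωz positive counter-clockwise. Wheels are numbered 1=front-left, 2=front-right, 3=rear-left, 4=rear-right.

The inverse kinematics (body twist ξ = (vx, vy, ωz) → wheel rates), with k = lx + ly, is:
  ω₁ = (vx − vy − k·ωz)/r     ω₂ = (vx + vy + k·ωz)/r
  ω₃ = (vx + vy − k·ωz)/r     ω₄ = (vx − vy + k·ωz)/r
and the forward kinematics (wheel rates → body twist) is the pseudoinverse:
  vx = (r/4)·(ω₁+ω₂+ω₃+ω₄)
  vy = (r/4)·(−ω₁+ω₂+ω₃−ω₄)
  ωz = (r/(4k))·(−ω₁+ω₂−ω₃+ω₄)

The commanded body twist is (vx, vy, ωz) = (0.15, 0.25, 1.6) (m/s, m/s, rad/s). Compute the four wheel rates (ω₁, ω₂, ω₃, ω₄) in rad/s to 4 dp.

k = lx + ly = 0.18 + 0.2 = 0.3800;  k·ωz = 0.3800·1.6 = 0.6080
ω₁ (FL) = (vx − vy − k·ωz)/r = -0.7080/0.1 = -7.0800
ω₂ (FR) = (vx + vy + k·ωz)/r = 1.0080/0.1 = 10.0800
ω₃ (RL) = (vx + vy − k·ωz)/r = -0.2080/0.1 = -2.0800
ω₄ (RR) = (vx − vy + k·ωz)/r = 0.5080/0.1 = 5.0800

(-7.0800, 10.0800, -2.0800, 5.0800)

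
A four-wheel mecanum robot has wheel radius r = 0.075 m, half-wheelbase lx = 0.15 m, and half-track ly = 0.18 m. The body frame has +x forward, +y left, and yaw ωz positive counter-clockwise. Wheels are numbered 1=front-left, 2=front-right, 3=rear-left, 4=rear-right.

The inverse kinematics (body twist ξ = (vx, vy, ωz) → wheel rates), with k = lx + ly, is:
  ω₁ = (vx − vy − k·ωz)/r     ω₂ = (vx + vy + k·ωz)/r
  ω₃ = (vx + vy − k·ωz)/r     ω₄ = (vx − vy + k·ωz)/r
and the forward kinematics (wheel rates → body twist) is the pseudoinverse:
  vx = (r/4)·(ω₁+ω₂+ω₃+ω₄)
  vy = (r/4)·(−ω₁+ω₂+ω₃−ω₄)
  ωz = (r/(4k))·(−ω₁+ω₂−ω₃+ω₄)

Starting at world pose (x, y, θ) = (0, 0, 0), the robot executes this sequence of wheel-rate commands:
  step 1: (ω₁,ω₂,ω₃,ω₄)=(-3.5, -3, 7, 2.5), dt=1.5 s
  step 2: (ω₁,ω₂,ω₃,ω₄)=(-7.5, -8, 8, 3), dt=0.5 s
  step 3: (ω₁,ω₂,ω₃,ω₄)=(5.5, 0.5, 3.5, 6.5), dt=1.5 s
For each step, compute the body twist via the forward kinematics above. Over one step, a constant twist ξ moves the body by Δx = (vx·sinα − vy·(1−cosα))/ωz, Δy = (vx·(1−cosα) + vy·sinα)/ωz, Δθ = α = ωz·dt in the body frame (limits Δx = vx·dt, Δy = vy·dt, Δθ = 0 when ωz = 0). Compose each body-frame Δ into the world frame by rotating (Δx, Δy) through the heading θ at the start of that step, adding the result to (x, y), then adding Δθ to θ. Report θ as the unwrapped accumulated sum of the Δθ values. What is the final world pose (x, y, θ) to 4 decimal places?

(0.3369, -0.2556, -0.6676)

step 1: ξ=(vx,vy,ωz)=(0.0563, 0.0938, -0.2273), dt=1.5 → body Δ=(0.1065, 0.1237, -0.3409) → world pose (0.1065, 0.1237, -0.3409)
step 2: ξ=(vx,vy,ωz)=(-0.0844, 0.0844, -0.3125), dt=0.5 → body Δ=(-0.0387, 0.0453, -0.1563) → world pose (0.0851, 0.1793, -0.4972)
step 3: ξ=(vx,vy,ωz)=(0.3000, -0.1500, -0.1136), dt=1.5 → body Δ=(0.4287, -0.2622, -0.1705) → world pose (0.3369, -0.2556, -0.6676)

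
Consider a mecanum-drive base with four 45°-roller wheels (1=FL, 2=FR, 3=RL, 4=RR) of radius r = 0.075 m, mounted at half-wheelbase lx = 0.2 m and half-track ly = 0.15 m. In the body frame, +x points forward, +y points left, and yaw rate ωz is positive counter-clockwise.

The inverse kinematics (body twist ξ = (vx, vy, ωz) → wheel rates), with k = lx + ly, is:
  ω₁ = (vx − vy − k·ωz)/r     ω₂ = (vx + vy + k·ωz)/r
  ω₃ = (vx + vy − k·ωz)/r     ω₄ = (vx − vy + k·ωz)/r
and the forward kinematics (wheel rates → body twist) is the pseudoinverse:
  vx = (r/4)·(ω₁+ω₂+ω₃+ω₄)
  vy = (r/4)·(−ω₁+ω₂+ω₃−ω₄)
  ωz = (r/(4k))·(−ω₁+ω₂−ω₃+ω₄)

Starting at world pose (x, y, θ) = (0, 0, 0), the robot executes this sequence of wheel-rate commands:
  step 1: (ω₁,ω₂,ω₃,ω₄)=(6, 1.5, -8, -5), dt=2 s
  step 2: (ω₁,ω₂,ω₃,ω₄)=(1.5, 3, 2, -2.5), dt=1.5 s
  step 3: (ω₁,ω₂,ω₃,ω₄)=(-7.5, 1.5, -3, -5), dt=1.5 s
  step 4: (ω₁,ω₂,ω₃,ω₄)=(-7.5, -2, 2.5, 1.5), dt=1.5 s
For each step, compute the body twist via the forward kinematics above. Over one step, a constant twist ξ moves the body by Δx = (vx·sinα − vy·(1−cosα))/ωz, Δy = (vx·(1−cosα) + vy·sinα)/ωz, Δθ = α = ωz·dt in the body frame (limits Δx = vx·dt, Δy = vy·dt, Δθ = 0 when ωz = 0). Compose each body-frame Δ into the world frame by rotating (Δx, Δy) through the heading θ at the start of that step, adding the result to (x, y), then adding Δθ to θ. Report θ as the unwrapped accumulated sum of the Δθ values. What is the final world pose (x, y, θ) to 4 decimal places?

step 1: ξ=(vx,vy,ωz)=(-0.1031, -0.1406, -0.0804), dt=2.0 → body Δ=(-0.2279, -0.2635, -0.1607) → world pose (-0.2279, -0.2635, -0.1607)
step 2: ξ=(vx,vy,ωz)=(0.0750, 0.1125, -0.1607), dt=1.5 → body Δ=(0.1317, 0.1536, -0.2411) → world pose (-0.0734, -0.1329, -0.4018)
step 3: ξ=(vx,vy,ωz)=(-0.2625, 0.2062, 0.3750), dt=1.5 → body Δ=(-0.4581, 0.1855, 0.5625) → world pose (-0.4224, 0.2169, 0.1607)
step 4: ξ=(vx,vy,ωz)=(-0.1031, 0.1219, 0.2411), dt=1.5 → body Δ=(-0.1840, 0.1512, 0.3616) → world pose (-0.6283, 0.3367, 0.5223)

(-0.6283, 0.3367, 0.5223)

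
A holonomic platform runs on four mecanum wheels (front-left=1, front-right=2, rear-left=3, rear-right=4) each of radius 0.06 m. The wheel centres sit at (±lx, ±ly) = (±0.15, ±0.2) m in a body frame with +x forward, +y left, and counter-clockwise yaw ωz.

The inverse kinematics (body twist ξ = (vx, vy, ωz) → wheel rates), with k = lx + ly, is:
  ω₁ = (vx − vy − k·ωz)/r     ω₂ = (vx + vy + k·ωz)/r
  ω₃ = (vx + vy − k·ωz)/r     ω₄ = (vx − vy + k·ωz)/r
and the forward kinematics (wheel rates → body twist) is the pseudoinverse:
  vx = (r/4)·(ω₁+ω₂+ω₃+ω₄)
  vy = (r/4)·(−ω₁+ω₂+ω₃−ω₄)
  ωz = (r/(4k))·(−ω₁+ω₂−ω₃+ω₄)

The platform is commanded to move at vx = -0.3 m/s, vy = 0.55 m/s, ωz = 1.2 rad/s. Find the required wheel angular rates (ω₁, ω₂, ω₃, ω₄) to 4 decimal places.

(-21.1667, 11.1667, -2.8333, -7.1667)

k = lx + ly = 0.15 + 0.2 = 0.3500;  k·ωz = 0.3500·1.2 = 0.4200
ω₁ (FL) = (vx − vy − k·ωz)/r = -1.2700/0.06 = -21.1667
ω₂ (FR) = (vx + vy + k·ωz)/r = 0.6700/0.06 = 11.1667
ω₃ (RL) = (vx + vy − k·ωz)/r = -0.1700/0.06 = -2.8333
ω₄ (RR) = (vx − vy + k·ωz)/r = -0.4300/0.06 = -7.1667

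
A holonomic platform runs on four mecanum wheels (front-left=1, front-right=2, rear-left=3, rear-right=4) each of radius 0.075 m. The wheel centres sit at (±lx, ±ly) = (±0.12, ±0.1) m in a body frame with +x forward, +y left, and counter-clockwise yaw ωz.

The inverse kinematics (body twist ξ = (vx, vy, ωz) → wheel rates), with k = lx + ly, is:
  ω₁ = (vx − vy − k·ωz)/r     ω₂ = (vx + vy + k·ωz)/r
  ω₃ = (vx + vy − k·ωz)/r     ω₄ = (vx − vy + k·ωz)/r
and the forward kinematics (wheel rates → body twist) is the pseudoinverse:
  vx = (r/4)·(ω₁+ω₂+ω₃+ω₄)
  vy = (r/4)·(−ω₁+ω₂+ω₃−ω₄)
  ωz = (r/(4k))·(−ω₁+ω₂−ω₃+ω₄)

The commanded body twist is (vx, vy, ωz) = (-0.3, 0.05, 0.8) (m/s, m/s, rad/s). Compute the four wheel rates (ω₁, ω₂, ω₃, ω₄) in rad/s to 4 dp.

(-7.0133, -0.9867, -5.6800, -2.3200)

k = lx + ly = 0.12 + 0.1 = 0.2200;  k·ωz = 0.2200·0.8 = 0.1760
ω₁ (FL) = (vx − vy − k·ωz)/r = -0.5260/0.075 = -7.0133
ω₂ (FR) = (vx + vy + k·ωz)/r = -0.0740/0.075 = -0.9867
ω₃ (RL) = (vx + vy − k·ωz)/r = -0.4260/0.075 = -5.6800
ω₄ (RR) = (vx − vy + k·ωz)/r = -0.1740/0.075 = -2.3200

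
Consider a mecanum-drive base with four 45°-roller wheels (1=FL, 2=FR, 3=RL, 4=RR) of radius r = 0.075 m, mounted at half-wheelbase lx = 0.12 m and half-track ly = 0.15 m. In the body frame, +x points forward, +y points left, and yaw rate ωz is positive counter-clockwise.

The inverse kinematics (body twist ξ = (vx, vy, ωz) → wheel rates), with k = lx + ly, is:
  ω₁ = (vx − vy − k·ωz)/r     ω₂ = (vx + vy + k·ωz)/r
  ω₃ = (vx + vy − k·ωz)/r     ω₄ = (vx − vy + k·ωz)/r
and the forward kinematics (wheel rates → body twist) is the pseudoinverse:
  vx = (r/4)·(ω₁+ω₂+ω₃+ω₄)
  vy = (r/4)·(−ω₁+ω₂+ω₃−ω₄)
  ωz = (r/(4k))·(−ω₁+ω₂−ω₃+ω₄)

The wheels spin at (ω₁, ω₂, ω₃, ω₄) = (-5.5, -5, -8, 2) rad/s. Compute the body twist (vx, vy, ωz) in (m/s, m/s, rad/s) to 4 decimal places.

k = lx + ly = 0.12 + 0.15 = 0.2700
ω₁+ω₂+ω₃+ω₄ = -16.5000  →  vx = (0.075/4)·-16.5000 = -0.3094
−ω₁+ω₂+ω₃−ω₄ = -9.5000  →  vy = (0.075/4)·-9.5000 = -0.1781
−ω₁+ω₂−ω₃+ω₄ = 10.5000  →  ωz = (0.075/1.0800)·10.5000 = 0.7292

(-0.3094, -0.1781, 0.7292)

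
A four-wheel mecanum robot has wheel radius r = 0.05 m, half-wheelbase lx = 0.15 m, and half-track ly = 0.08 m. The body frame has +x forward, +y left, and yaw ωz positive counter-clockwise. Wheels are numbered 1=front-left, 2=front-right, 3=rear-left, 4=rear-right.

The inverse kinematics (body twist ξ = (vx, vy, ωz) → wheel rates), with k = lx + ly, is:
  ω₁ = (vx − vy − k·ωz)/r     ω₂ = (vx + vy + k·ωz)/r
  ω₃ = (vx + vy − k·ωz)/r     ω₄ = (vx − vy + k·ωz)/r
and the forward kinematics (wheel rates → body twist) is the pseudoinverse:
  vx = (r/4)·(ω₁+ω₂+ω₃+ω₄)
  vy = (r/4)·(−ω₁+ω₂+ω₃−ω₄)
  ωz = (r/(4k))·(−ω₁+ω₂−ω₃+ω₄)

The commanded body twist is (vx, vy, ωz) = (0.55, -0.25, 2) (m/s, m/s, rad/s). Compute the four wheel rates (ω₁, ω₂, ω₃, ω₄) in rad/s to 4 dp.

(6.8000, 15.2000, -3.2000, 25.2000)

k = lx + ly = 0.15 + 0.08 = 0.2300;  k·ωz = 0.2300·2 = 0.4600
ω₁ (FL) = (vx − vy − k·ωz)/r = 0.3400/0.05 = 6.8000
ω₂ (FR) = (vx + vy + k·ωz)/r = 0.7600/0.05 = 15.2000
ω₃ (RL) = (vx + vy − k·ωz)/r = -0.1600/0.05 = -3.2000
ω₄ (RR) = (vx − vy + k·ωz)/r = 1.2600/0.05 = 25.2000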